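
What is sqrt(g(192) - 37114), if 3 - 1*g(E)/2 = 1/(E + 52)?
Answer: I*sqrt(552315594)/122 ≈ 192.63*I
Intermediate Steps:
g(E) = 6 - 2/(52 + E) (g(E) = 6 - 2/(E + 52) = 6 - 2/(52 + E))
sqrt(g(192) - 37114) = sqrt(2*(155 + 3*192)/(52 + 192) - 37114) = sqrt(2*(155 + 576)/244 - 37114) = sqrt(2*(1/244)*731 - 37114) = sqrt(731/122 - 37114) = sqrt(-4527177/122) = I*sqrt(552315594)/122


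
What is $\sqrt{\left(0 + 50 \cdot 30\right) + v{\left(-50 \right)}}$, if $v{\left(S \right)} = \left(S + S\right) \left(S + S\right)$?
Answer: $10 \sqrt{115} \approx 107.24$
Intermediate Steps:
$v{\left(S \right)} = 4 S^{2}$ ($v{\left(S \right)} = 2 S 2 S = 4 S^{2}$)
$\sqrt{\left(0 + 50 \cdot 30\right) + v{\left(-50 \right)}} = \sqrt{\left(0 + 50 \cdot 30\right) + 4 \left(-50\right)^{2}} = \sqrt{\left(0 + 1500\right) + 4 \cdot 2500} = \sqrt{1500 + 10000} = \sqrt{11500} = 10 \sqrt{115}$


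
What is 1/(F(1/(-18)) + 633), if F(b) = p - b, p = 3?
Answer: 18/11449 ≈ 0.0015722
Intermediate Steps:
F(b) = 3 - b
1/(F(1/(-18)) + 633) = 1/((3 - 1/(-18)) + 633) = 1/((3 - 1*(-1/18)) + 633) = 1/((3 + 1/18) + 633) = 1/(55/18 + 633) = 1/(11449/18) = 18/11449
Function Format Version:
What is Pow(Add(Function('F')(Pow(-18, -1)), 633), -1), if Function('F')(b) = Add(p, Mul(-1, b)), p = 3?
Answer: Rational(18, 11449) ≈ 0.0015722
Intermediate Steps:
Function('F')(b) = Add(3, Mul(-1, b))
Pow(Add(Function('F')(Pow(-18, -1)), 633), -1) = Pow(Add(Add(3, Mul(-1, Pow(-18, -1))), 633), -1) = Pow(Add(Add(3, Mul(-1, Rational(-1, 18))), 633), -1) = Pow(Add(Add(3, Rational(1, 18)), 633), -1) = Pow(Add(Rational(55, 18), 633), -1) = Pow(Rational(11449, 18), -1) = Rational(18, 11449)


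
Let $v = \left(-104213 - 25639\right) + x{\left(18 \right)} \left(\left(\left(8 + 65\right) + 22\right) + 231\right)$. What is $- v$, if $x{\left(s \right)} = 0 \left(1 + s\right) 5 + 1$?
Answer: $129526$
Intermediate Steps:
$x{\left(s \right)} = 1$ ($x{\left(s \right)} = 0 \cdot 5 + 1 = 0 + 1 = 1$)
$v = -129526$ ($v = \left(-104213 - 25639\right) + 1 \left(\left(\left(8 + 65\right) + 22\right) + 231\right) = -129852 + 1 \left(\left(73 + 22\right) + 231\right) = -129852 + 1 \left(95 + 231\right) = -129852 + 1 \cdot 326 = -129852 + 326 = -129526$)
$- v = \left(-1\right) \left(-129526\right) = 129526$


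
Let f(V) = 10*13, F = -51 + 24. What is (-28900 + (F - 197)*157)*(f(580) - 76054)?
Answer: 4864298832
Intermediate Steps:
F = -27
f(V) = 130
(-28900 + (F - 197)*157)*(f(580) - 76054) = (-28900 + (-27 - 197)*157)*(130 - 76054) = (-28900 - 224*157)*(-75924) = (-28900 - 35168)*(-75924) = -64068*(-75924) = 4864298832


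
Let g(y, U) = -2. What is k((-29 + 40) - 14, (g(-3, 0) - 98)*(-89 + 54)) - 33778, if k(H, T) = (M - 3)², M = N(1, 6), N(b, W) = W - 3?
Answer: -33778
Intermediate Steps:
N(b, W) = -3 + W
M = 3 (M = -3 + 6 = 3)
k(H, T) = 0 (k(H, T) = (3 - 3)² = 0² = 0)
k((-29 + 40) - 14, (g(-3, 0) - 98)*(-89 + 54)) - 33778 = 0 - 33778 = -33778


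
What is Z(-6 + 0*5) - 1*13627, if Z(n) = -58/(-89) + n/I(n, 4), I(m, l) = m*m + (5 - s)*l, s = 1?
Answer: -31531637/2314 ≈ -13626.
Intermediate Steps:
I(m, l) = m² + 4*l (I(m, l) = m*m + (5 - 1*1)*l = m² + (5 - 1)*l = m² + 4*l)
Z(n) = 58/89 + n/(16 + n²) (Z(n) = -58/(-89) + n/(n² + 4*4) = -58*(-1/89) + n/(n² + 16) = 58/89 + n/(16 + n²))
Z(-6 + 0*5) - 1*13627 = (58/89 + (-6 + 0*5)/(16 + (-6 + 0*5)²)) - 1*13627 = (58/89 + (-6 + 0)/(16 + (-6 + 0)²)) - 13627 = (58/89 - 6/(16 + (-6)²)) - 13627 = (58/89 - 6/(16 + 36)) - 13627 = (58/89 - 6/52) - 13627 = (58/89 - 6*1/52) - 13627 = (58/89 - 3/26) - 13627 = 1241/2314 - 13627 = -31531637/2314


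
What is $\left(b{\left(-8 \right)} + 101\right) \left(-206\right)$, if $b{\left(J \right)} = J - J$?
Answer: $-20806$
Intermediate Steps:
$b{\left(J \right)} = 0$
$\left(b{\left(-8 \right)} + 101\right) \left(-206\right) = \left(0 + 101\right) \left(-206\right) = 101 \left(-206\right) = -20806$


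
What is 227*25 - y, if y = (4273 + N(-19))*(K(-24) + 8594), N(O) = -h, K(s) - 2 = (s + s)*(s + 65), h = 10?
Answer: -28249489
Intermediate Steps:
K(s) = 2 + 2*s*(65 + s) (K(s) = 2 + (s + s)*(s + 65) = 2 + (2*s)*(65 + s) = 2 + 2*s*(65 + s))
N(O) = -10 (N(O) = -1*10 = -10)
y = 28255164 (y = (4273 - 10)*((2 + 2*(-24)**2 + 130*(-24)) + 8594) = 4263*((2 + 2*576 - 3120) + 8594) = 4263*((2 + 1152 - 3120) + 8594) = 4263*(-1966 + 8594) = 4263*6628 = 28255164)
227*25 - y = 227*25 - 1*28255164 = 5675 - 28255164 = -28249489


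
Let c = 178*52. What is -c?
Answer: -9256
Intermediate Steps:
c = 9256
-c = -1*9256 = -9256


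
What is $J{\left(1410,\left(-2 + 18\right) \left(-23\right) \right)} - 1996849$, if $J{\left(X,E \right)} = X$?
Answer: $-1995439$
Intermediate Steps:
$J{\left(1410,\left(-2 + 18\right) \left(-23\right) \right)} - 1996849 = 1410 - 1996849 = -1995439$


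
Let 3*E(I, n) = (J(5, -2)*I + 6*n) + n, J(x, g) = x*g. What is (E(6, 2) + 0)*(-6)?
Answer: 92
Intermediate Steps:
J(x, g) = g*x
E(I, n) = -10*I/3 + 7*n/3 (E(I, n) = (((-2*5)*I + 6*n) + n)/3 = ((-10*I + 6*n) + n)/3 = (-10*I + 7*n)/3 = -10*I/3 + 7*n/3)
(E(6, 2) + 0)*(-6) = ((-10/3*6 + (7/3)*2) + 0)*(-6) = ((-20 + 14/3) + 0)*(-6) = (-46/3 + 0)*(-6) = -46/3*(-6) = 92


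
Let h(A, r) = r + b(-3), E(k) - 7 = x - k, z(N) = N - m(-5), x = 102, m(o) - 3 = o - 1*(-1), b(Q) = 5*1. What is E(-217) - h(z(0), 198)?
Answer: 123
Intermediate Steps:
b(Q) = 5
m(o) = 4 + o (m(o) = 3 + (o - 1*(-1)) = 3 + (o + 1) = 3 + (1 + o) = 4 + o)
z(N) = 1 + N (z(N) = N - (4 - 5) = N - 1*(-1) = N + 1 = 1 + N)
E(k) = 109 - k (E(k) = 7 + (102 - k) = 109 - k)
h(A, r) = 5 + r (h(A, r) = r + 5 = 5 + r)
E(-217) - h(z(0), 198) = (109 - 1*(-217)) - (5 + 198) = (109 + 217) - 1*203 = 326 - 203 = 123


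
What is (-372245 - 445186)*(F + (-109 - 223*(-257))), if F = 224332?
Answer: -230134619154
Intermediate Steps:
(-372245 - 445186)*(F + (-109 - 223*(-257))) = (-372245 - 445186)*(224332 + (-109 - 223*(-257))) = -817431*(224332 + (-109 + 57311)) = -817431*(224332 + 57202) = -817431*281534 = -230134619154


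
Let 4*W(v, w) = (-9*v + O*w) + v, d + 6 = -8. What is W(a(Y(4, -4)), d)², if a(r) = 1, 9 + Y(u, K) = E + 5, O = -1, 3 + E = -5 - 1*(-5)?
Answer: 9/4 ≈ 2.2500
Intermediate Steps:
E = -3 (E = -3 + (-5 - 1*(-5)) = -3 + (-5 + 5) = -3 + 0 = -3)
Y(u, K) = -7 (Y(u, K) = -9 + (-3 + 5) = -9 + 2 = -7)
d = -14 (d = -6 - 8 = -14)
W(v, w) = -2*v - w/4 (W(v, w) = ((-9*v - w) + v)/4 = ((-w - 9*v) + v)/4 = (-w - 8*v)/4 = -2*v - w/4)
W(a(Y(4, -4)), d)² = (-2*1 - ¼*(-14))² = (-2 + 7/2)² = (3/2)² = 9/4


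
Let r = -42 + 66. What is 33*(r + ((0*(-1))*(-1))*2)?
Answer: 792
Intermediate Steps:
r = 24
33*(r + ((0*(-1))*(-1))*2) = 33*(24 + ((0*(-1))*(-1))*2) = 33*(24 + (0*(-1))*2) = 33*(24 + 0*2) = 33*(24 + 0) = 33*24 = 792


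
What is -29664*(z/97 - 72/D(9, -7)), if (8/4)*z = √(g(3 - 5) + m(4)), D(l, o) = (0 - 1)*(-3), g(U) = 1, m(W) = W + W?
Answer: 69013296/97 ≈ 7.1148e+5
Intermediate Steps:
m(W) = 2*W
D(l, o) = 3 (D(l, o) = -1*(-3) = 3)
z = 3/2 (z = √(1 + 2*4)/2 = √(1 + 8)/2 = √9/2 = (½)*3 = 3/2 ≈ 1.5000)
-29664*(z/97 - 72/D(9, -7)) = -29664*((3/2)/97 - 72/3) = -29664*((3/2)*(1/97) - 72*⅓) = -29664*(3/194 - 24) = -29664*(-4653/194) = 69013296/97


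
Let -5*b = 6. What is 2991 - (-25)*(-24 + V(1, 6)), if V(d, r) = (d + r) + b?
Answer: 2536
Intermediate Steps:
b = -6/5 (b = -⅕*6 = -6/5 ≈ -1.2000)
V(d, r) = -6/5 + d + r (V(d, r) = (d + r) - 6/5 = -6/5 + d + r)
2991 - (-25)*(-24 + V(1, 6)) = 2991 - (-25)*(-24 + (-6/5 + 1 + 6)) = 2991 - (-25)*(-24 + 29/5) = 2991 - (-25)*(-91)/5 = 2991 - 1*455 = 2991 - 455 = 2536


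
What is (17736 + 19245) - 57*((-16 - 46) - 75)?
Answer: 44790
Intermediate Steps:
(17736 + 19245) - 57*((-16 - 46) - 75) = 36981 - 57*(-62 - 75) = 36981 - 57*(-137) = 36981 + 7809 = 44790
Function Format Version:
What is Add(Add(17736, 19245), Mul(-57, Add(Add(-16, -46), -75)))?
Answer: 44790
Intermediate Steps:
Add(Add(17736, 19245), Mul(-57, Add(Add(-16, -46), -75))) = Add(36981, Mul(-57, Add(-62, -75))) = Add(36981, Mul(-57, -137)) = Add(36981, 7809) = 44790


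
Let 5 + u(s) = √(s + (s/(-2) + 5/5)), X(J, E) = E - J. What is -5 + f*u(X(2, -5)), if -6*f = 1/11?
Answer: -325/66 - I*√10/132 ≈ -4.9242 - 0.023957*I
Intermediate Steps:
f = -1/66 (f = -⅙/11 = -⅙*1/11 = -1/66 ≈ -0.015152)
u(s) = -5 + √(1 + s/2) (u(s) = -5 + √(s + (s/(-2) + 5/5)) = -5 + √(s + (s*(-½) + 5*(⅕))) = -5 + √(s + (-s/2 + 1)) = -5 + √(s + (1 - s/2)) = -5 + √(1 + s/2))
-5 + f*u(X(2, -5)) = -5 - (-5 + √(4 + 2*(-5 - 1*2))/2)/66 = -5 - (-5 + √(4 + 2*(-5 - 2))/2)/66 = -5 - (-5 + √(4 + 2*(-7))/2)/66 = -5 - (-5 + √(4 - 14)/2)/66 = -5 - (-5 + √(-10)/2)/66 = -5 - (-5 + (I*√10)/2)/66 = -5 - (-5 + I*√10/2)/66 = -5 + (5/66 - I*√10/132) = -325/66 - I*√10/132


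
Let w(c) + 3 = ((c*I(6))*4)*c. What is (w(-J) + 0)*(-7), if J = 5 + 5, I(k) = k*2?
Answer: -33579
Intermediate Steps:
I(k) = 2*k
J = 10
w(c) = -3 + 48*c**2 (w(c) = -3 + ((c*(2*6))*4)*c = -3 + ((c*12)*4)*c = -3 + ((12*c)*4)*c = -3 + (48*c)*c = -3 + 48*c**2)
(w(-J) + 0)*(-7) = ((-3 + 48*(-1*10)**2) + 0)*(-7) = ((-3 + 48*(-10)**2) + 0)*(-7) = ((-3 + 48*100) + 0)*(-7) = ((-3 + 4800) + 0)*(-7) = (4797 + 0)*(-7) = 4797*(-7) = -33579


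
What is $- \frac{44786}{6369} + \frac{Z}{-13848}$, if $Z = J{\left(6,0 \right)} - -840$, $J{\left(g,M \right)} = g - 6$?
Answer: $- \frac{26064437}{3674913} \approx -7.0925$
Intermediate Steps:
$J{\left(g,M \right)} = -6 + g$ ($J{\left(g,M \right)} = g - 6 = -6 + g$)
$Z = 840$ ($Z = \left(-6 + 6\right) - -840 = 0 + 840 = 840$)
$- \frac{44786}{6369} + \frac{Z}{-13848} = - \frac{44786}{6369} + \frac{840}{-13848} = \left(-44786\right) \frac{1}{6369} + 840 \left(- \frac{1}{13848}\right) = - \frac{44786}{6369} - \frac{35}{577} = - \frac{26064437}{3674913}$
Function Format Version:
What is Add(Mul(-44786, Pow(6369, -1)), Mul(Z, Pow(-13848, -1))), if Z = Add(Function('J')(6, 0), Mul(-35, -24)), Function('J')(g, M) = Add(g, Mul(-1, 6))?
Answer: Rational(-26064437, 3674913) ≈ -7.0925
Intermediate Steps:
Function('J')(g, M) = Add(-6, g) (Function('J')(g, M) = Add(g, -6) = Add(-6, g))
Z = 840 (Z = Add(Add(-6, 6), Mul(-35, -24)) = Add(0, 840) = 840)
Add(Mul(-44786, Pow(6369, -1)), Mul(Z, Pow(-13848, -1))) = Add(Mul(-44786, Pow(6369, -1)), Mul(840, Pow(-13848, -1))) = Add(Mul(-44786, Rational(1, 6369)), Mul(840, Rational(-1, 13848))) = Add(Rational(-44786, 6369), Rational(-35, 577)) = Rational(-26064437, 3674913)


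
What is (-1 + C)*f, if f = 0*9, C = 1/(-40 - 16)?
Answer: 0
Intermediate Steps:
C = -1/56 (C = 1/(-56) = -1/56 ≈ -0.017857)
f = 0
(-1 + C)*f = (-1 - 1/56)*0 = -57/56*0 = 0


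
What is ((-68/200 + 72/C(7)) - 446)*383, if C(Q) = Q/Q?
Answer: -7168611/50 ≈ -1.4337e+5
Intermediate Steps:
C(Q) = 1
((-68/200 + 72/C(7)) - 446)*383 = ((-68/200 + 72/1) - 446)*383 = ((-68*1/200 + 72*1) - 446)*383 = ((-17/50 + 72) - 446)*383 = (3583/50 - 446)*383 = -18717/50*383 = -7168611/50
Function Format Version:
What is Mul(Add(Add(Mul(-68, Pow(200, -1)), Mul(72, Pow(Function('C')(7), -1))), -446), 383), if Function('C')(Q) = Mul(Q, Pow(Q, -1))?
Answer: Rational(-7168611, 50) ≈ -1.4337e+5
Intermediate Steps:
Function('C')(Q) = 1
Mul(Add(Add(Mul(-68, Pow(200, -1)), Mul(72, Pow(Function('C')(7), -1))), -446), 383) = Mul(Add(Add(Mul(-68, Pow(200, -1)), Mul(72, Pow(1, -1))), -446), 383) = Mul(Add(Add(Mul(-68, Rational(1, 200)), Mul(72, 1)), -446), 383) = Mul(Add(Add(Rational(-17, 50), 72), -446), 383) = Mul(Add(Rational(3583, 50), -446), 383) = Mul(Rational(-18717, 50), 383) = Rational(-7168611, 50)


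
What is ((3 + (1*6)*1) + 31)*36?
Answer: 1440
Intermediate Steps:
((3 + (1*6)*1) + 31)*36 = ((3 + 6*1) + 31)*36 = ((3 + 6) + 31)*36 = (9 + 31)*36 = 40*36 = 1440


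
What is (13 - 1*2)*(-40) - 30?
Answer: -470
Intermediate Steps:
(13 - 1*2)*(-40) - 30 = (13 - 2)*(-40) - 30 = 11*(-40) - 30 = -440 - 30 = -470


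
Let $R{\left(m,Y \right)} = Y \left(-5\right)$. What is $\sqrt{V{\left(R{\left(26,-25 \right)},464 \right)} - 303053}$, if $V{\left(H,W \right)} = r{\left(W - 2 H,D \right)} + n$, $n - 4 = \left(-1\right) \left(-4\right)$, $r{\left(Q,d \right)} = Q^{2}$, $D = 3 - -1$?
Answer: $i \sqrt{257249} \approx 507.2 i$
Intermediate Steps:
$D = 4$ ($D = 3 + 1 = 4$)
$R{\left(m,Y \right)} = - 5 Y$
$n = 8$ ($n = 4 - -4 = 4 + 4 = 8$)
$V{\left(H,W \right)} = 8 + \left(W - 2 H\right)^{2}$ ($V{\left(H,W \right)} = \left(W - 2 H\right)^{2} + 8 = 8 + \left(W - 2 H\right)^{2}$)
$\sqrt{V{\left(R{\left(26,-25 \right)},464 \right)} - 303053} = \sqrt{\left(8 + \left(\left(-1\right) 464 + 2 \left(\left(-5\right) \left(-25\right)\right)\right)^{2}\right) - 303053} = \sqrt{\left(8 + \left(-464 + 2 \cdot 125\right)^{2}\right) - 303053} = \sqrt{\left(8 + \left(-464 + 250\right)^{2}\right) - 303053} = \sqrt{\left(8 + \left(-214\right)^{2}\right) - 303053} = \sqrt{\left(8 + 45796\right) - 303053} = \sqrt{45804 - 303053} = \sqrt{-257249} = i \sqrt{257249}$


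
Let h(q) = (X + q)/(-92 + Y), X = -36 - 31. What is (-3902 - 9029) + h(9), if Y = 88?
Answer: -25833/2 ≈ -12917.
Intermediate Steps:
X = -67
h(q) = 67/4 - q/4 (h(q) = (-67 + q)/(-92 + 88) = (-67 + q)/(-4) = (-67 + q)*(-¼) = 67/4 - q/4)
(-3902 - 9029) + h(9) = (-3902 - 9029) + (67/4 - ¼*9) = -12931 + (67/4 - 9/4) = -12931 + 29/2 = -25833/2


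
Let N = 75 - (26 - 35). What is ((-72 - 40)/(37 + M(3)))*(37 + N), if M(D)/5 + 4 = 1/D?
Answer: -726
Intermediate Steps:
M(D) = -20 + 5/D
N = 84 (N = 75 - 1*(-9) = 75 + 9 = 84)
((-72 - 40)/(37 + M(3)))*(37 + N) = ((-72 - 40)/(37 + (-20 + 5/3)))*(37 + 84) = -112/(37 + (-20 + 5*(⅓)))*121 = -112/(37 + (-20 + 5/3))*121 = -112/(37 - 55/3)*121 = -112/56/3*121 = -112*3/56*121 = -6*121 = -726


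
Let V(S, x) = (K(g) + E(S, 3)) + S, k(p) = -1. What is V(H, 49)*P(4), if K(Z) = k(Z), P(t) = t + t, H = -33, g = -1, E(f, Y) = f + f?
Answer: -800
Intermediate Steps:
E(f, Y) = 2*f
P(t) = 2*t
K(Z) = -1
V(S, x) = -1 + 3*S (V(S, x) = (-1 + 2*S) + S = -1 + 3*S)
V(H, 49)*P(4) = (-1 + 3*(-33))*(2*4) = (-1 - 99)*8 = -100*8 = -800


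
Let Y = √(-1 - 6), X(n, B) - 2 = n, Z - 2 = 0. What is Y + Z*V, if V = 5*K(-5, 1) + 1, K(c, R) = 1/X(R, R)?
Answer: 16/3 + I*√7 ≈ 5.3333 + 2.6458*I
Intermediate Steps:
Z = 2 (Z = 2 + 0 = 2)
X(n, B) = 2 + n
K(c, R) = 1/(2 + R)
Y = I*√7 (Y = √(-7) = I*√7 ≈ 2.6458*I)
V = 8/3 (V = 5/(2 + 1) + 1 = 5/3 + 1 = 8/3 ≈ 2.6667)
Y + Z*V = I*√7 + 2*(8/3) = I*√7 + 16/3 = 16/3 + I*√7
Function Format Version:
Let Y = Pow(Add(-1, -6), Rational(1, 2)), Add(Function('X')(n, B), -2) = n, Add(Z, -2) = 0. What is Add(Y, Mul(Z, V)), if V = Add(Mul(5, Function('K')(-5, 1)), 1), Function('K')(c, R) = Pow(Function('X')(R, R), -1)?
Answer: Add(Rational(16, 3), Mul(I, Pow(7, Rational(1, 2)))) ≈ Add(5.3333, Mul(2.6458, I))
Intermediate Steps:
Z = 2 (Z = Add(2, 0) = 2)
Function('X')(n, B) = Add(2, n)
Function('K')(c, R) = Pow(Add(2, R), -1)
Y = Mul(I, Pow(7, Rational(1, 2))) (Y = Pow(-7, Rational(1, 2)) = Mul(I, Pow(7, Rational(1, 2))) ≈ Mul(2.6458, I))
V = Rational(8, 3) (V = Add(Mul(5, Pow(Add(2, 1), -1)), 1) = Add(Mul(5, Pow(3, -1)), 1) = Add(Mul(5, Rational(1, 3)), 1) = Add(Rational(5, 3), 1) = Rational(8, 3) ≈ 2.6667)
Add(Y, Mul(Z, V)) = Add(Mul(I, Pow(7, Rational(1, 2))), Mul(2, Rational(8, 3))) = Add(Mul(I, Pow(7, Rational(1, 2))), Rational(16, 3)) = Add(Rational(16, 3), Mul(I, Pow(7, Rational(1, 2))))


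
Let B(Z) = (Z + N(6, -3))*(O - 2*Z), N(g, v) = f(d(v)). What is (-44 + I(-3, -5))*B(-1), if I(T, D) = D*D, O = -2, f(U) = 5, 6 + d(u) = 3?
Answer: 0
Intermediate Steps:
d(u) = -3 (d(u) = -6 + 3 = -3)
N(g, v) = 5
I(T, D) = D**2
B(Z) = (-2 - 2*Z)*(5 + Z) (B(Z) = (Z + 5)*(-2 - 2*Z) = (5 + Z)*(-2 - 2*Z) = (-2 - 2*Z)*(5 + Z))
(-44 + I(-3, -5))*B(-1) = (-44 + (-5)**2)*(-10 - 12*(-1) - 2*(-1)**2) = (-44 + 25)*(-10 + 12 - 2*1) = -19*(-10 + 12 - 2) = -19*0 = 0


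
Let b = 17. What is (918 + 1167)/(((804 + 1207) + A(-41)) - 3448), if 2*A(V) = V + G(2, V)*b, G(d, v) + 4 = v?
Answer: -417/368 ≈ -1.1332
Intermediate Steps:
G(d, v) = -4 + v
A(V) = -34 + 9*V (A(V) = (V + (-4 + V)*17)/2 = (V + (-68 + 17*V))/2 = (-68 + 18*V)/2 = -34 + 9*V)
(918 + 1167)/(((804 + 1207) + A(-41)) - 3448) = (918 + 1167)/(((804 + 1207) + (-34 + 9*(-41))) - 3448) = 2085/((2011 + (-34 - 369)) - 3448) = 2085/((2011 - 403) - 3448) = 2085/(1608 - 3448) = 2085/(-1840) = 2085*(-1/1840) = -417/368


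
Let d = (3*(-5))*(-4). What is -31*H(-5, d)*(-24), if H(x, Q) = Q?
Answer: 44640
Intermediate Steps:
d = 60 (d = -15*(-4) = 60)
-31*H(-5, d)*(-24) = -31*60*(-24) = -1860*(-24) = 44640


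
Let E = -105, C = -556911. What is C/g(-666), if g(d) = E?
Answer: 185637/35 ≈ 5303.9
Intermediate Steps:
g(d) = -105
C/g(-666) = -556911/(-105) = -556911*(-1/105) = 185637/35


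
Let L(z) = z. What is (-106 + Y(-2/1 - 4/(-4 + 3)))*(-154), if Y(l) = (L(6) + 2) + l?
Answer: 14784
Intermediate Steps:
Y(l) = 8 + l (Y(l) = (6 + 2) + l = 8 + l)
(-106 + Y(-2/1 - 4/(-4 + 3)))*(-154) = (-106 + (8 + (-2/1 - 4/(-4 + 3))))*(-154) = (-106 + (8 + (-2*1 - 4/(-1))))*(-154) = (-106 + (8 + (-2 - 4*(-1))))*(-154) = (-106 + (8 + (-2 + 4)))*(-154) = (-106 + (8 + 2))*(-154) = (-106 + 10)*(-154) = -96*(-154) = 14784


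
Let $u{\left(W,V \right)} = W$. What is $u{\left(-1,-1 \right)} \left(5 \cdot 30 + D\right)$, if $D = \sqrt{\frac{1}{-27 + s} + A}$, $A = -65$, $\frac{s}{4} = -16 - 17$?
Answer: $-150 - \frac{4 i \sqrt{102714}}{159} \approx -150.0 - 8.0627 i$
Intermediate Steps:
$s = -132$ ($s = 4 \left(-16 - 17\right) = 4 \left(-33\right) = -132$)
$D = \frac{4 i \sqrt{102714}}{159}$ ($D = \sqrt{\frac{1}{-27 - 132} - 65} = \sqrt{\frac{1}{-159} - 65} = \sqrt{- \frac{1}{159} - 65} = \sqrt{- \frac{10336}{159}} = \frac{4 i \sqrt{102714}}{159} \approx 8.0627 i$)
$u{\left(-1,-1 \right)} \left(5 \cdot 30 + D\right) = - (5 \cdot 30 + \frac{4 i \sqrt{102714}}{159}) = - (150 + \frac{4 i \sqrt{102714}}{159}) = -150 - \frac{4 i \sqrt{102714}}{159}$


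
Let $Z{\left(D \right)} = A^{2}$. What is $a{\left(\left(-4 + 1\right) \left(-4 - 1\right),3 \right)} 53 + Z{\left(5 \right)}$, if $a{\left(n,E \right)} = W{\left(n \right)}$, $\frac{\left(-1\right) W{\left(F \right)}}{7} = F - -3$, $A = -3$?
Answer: $-6669$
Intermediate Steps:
$W{\left(F \right)} = -21 - 7 F$ ($W{\left(F \right)} = - 7 \left(F - -3\right) = - 7 \left(F + 3\right) = - 7 \left(3 + F\right) = -21 - 7 F$)
$a{\left(n,E \right)} = -21 - 7 n$
$Z{\left(D \right)} = 9$ ($Z{\left(D \right)} = \left(-3\right)^{2} = 9$)
$a{\left(\left(-4 + 1\right) \left(-4 - 1\right),3 \right)} 53 + Z{\left(5 \right)} = \left(-21 - 7 \left(-4 + 1\right) \left(-4 - 1\right)\right) 53 + 9 = \left(-21 - 7 \left(\left(-3\right) \left(-5\right)\right)\right) 53 + 9 = \left(-21 - 105\right) 53 + 9 = \left(-126\right) 53 + 9 = -6678 + 9 = -6669$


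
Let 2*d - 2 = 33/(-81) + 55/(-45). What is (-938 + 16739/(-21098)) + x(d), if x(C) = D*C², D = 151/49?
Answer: -101062023439/107663094 ≈ -938.69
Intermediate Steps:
D = 151/49 (D = 151*(1/49) = 151/49 ≈ 3.0816)
d = 5/27 (d = 1 + (33/(-81) + 55/(-45))/2 = 1 + (33*(-1/81) + 55*(-1/45))/2 = 1 + (-11/27 - 11/9)/2 = 1 + (½)*(-44/27) = 1 - 22/27 = 5/27 ≈ 0.18519)
x(C) = 151*C²/49
(-938 + 16739/(-21098)) + x(d) = (-938 + 16739/(-21098)) + 151*(5/27)²/49 = (-938 + 16739*(-1/21098)) + (151/49)*(25/729) = (-938 - 16739/21098) + 3775/35721 = -19806663/21098 + 3775/35721 = -101062023439/107663094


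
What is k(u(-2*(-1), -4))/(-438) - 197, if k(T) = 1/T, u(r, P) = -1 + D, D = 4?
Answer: -258859/1314 ≈ -197.00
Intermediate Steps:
u(r, P) = 3 (u(r, P) = -1 + 4 = 3)
k(u(-2*(-1), -4))/(-438) - 197 = 1/(3*(-438)) - 197 = (⅓)*(-1/438) - 197 = -1/1314 - 197 = -258859/1314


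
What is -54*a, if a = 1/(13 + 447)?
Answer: -27/230 ≈ -0.11739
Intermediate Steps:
a = 1/460 ≈ 0.0021739
-54*a = -54*1/460 = -27/230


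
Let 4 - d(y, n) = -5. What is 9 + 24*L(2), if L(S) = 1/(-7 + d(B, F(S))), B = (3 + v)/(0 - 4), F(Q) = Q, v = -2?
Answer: 21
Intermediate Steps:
B = -¼ (B = (3 - 2)/(0 - 4) = 1/(-4) = 1*(-¼) = -¼ ≈ -0.25000)
d(y, n) = 9 (d(y, n) = 4 - 1*(-5) = 4 + 5 = 9)
L(S) = ½ (L(S) = 1/(-7 + 9) = 1/2 = ½)
9 + 24*L(2) = 9 + 24*(½) = 9 + 12 = 21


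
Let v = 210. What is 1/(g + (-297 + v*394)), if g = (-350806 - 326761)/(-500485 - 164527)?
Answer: 21452/1768589093 ≈ 1.2129e-5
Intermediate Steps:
g = 21857/21452 (g = -677567/(-665012) = -677567*(-1/665012) = 21857/21452 ≈ 1.0189)
1/(g + (-297 + v*394)) = 1/(21857/21452 + (-297 + 210*394)) = 1/(21857/21452 + (-297 + 82740)) = 1/(21857/21452 + 82443) = 1/(1768589093/21452) = 21452/1768589093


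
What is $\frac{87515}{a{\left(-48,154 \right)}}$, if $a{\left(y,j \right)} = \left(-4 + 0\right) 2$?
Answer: $- \frac{87515}{8} \approx -10939.0$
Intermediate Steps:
$a{\left(y,j \right)} = -8$ ($a{\left(y,j \right)} = \left(-4\right) 2 = -8$)
$\frac{87515}{a{\left(-48,154 \right)}} = \frac{87515}{-8} = 87515 \left(- \frac{1}{8}\right) = - \frac{87515}{8}$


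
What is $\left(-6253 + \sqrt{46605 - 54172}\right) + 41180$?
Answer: $34927 + i \sqrt{7567} \approx 34927.0 + 86.989 i$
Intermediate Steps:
$\left(-6253 + \sqrt{46605 - 54172}\right) + 41180 = \left(-6253 + \sqrt{-7567}\right) + 41180 = \left(-6253 + i \sqrt{7567}\right) + 41180 = 34927 + i \sqrt{7567}$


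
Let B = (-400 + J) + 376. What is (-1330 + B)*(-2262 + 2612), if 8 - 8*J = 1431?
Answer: -2144625/4 ≈ -5.3616e+5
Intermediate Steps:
J = -1423/8 (J = 1 - ⅛*1431 = 1 - 1431/8 = -1423/8 ≈ -177.88)
B = -1615/8 (B = (-400 - 1423/8) + 376 = -4623/8 + 376 = -1615/8 ≈ -201.88)
(-1330 + B)*(-2262 + 2612) = (-1330 - 1615/8)*(-2262 + 2612) = -12255/8*350 = -2144625/4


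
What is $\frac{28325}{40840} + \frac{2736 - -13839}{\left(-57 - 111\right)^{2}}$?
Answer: $\frac{12303065}{9605568} \approx 1.2808$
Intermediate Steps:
$\frac{28325}{40840} + \frac{2736 - -13839}{\left(-57 - 111\right)^{2}} = 28325 \cdot \frac{1}{40840} + \frac{2736 + 13839}{\left(-168\right)^{2}} = \frac{5665}{8168} + \frac{16575}{28224} = \frac{5665}{8168} + 16575 \cdot \frac{1}{28224} = \frac{5665}{8168} + \frac{5525}{9408} = \frac{12303065}{9605568}$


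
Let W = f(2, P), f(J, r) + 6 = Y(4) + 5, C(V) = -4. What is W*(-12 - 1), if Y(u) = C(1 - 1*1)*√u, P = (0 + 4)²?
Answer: 117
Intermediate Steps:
P = 16 (P = 4² = 16)
Y(u) = -4*√u
f(J, r) = -9 (f(J, r) = -6 + (-4*√4 + 5) = -6 + (-4*2 + 5) = -6 + (-8 + 5) = -6 - 3 = -9)
W = -9
W*(-12 - 1) = -9*(-12 - 1) = -9*(-13) = 117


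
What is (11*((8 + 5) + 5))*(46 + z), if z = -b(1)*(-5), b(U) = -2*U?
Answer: 7128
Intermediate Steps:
z = -10 (z = -(-2)*(-5) = -1*(-2)*(-5) = 2*(-5) = -10)
(11*((8 + 5) + 5))*(46 + z) = (11*((8 + 5) + 5))*(46 - 10) = (11*(13 + 5))*36 = (11*18)*36 = 198*36 = 7128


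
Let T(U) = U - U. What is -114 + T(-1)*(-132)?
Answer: -114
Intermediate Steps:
T(U) = 0
-114 + T(-1)*(-132) = -114 + 0*(-132) = -114 + 0 = -114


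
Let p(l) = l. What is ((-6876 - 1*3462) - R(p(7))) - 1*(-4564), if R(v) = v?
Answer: -5781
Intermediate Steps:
((-6876 - 1*3462) - R(p(7))) - 1*(-4564) = ((-6876 - 1*3462) - 1*7) - 1*(-4564) = ((-6876 - 3462) - 7) + 4564 = (-10338 - 7) + 4564 = -10345 + 4564 = -5781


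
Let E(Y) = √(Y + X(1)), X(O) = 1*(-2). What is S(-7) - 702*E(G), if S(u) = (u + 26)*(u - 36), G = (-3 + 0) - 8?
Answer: -817 - 702*I*√13 ≈ -817.0 - 2531.1*I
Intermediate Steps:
G = -11 (G = -3 - 8 = -11)
X(O) = -2
S(u) = (-36 + u)*(26 + u) (S(u) = (26 + u)*(-36 + u) = (-36 + u)*(26 + u))
E(Y) = √(-2 + Y) (E(Y) = √(Y - 2) = √(-2 + Y))
S(-7) - 702*E(G) = (-936 + (-7)² - 10*(-7)) - 702*√(-2 - 11) = (-936 + 49 + 70) - 702*I*√13 = -817 - 702*I*√13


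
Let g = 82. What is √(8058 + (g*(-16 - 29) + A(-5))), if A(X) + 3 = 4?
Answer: √4369 ≈ 66.098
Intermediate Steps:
A(X) = 1 (A(X) = -3 + 4 = 1)
√(8058 + (g*(-16 - 29) + A(-5))) = √(8058 + (82*(-16 - 29) + 1)) = √(8058 + (82*(-45) + 1)) = √(8058 + (-3690 + 1)) = √(8058 - 3689) = √4369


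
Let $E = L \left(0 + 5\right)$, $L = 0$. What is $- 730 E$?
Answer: $0$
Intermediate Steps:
$E = 0$ ($E = 0 \left(0 + 5\right) = 0 \cdot 5 = 0$)
$- 730 E = \left(-730\right) 0 = 0$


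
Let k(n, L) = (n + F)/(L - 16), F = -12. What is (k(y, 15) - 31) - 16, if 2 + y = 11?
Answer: -44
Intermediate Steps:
y = 9 (y = -2 + 11 = 9)
k(n, L) = (-12 + n)/(-16 + L) (k(n, L) = (n - 12)/(L - 16) = (-12 + n)/(-16 + L))
(k(y, 15) - 31) - 16 = ((-12 + 9)/(-16 + 15) - 31) - 16 = (-3/(-1) - 31) - 16 = (-1*(-3) - 31) - 16 = (3 - 31) - 16 = -28 - 16 = -44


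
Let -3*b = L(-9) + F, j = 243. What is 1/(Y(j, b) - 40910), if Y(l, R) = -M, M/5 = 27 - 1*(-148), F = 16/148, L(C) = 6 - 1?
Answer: -1/41785 ≈ -2.3932e-5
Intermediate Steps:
L(C) = 5
F = 4/37 (F = 16*(1/148) = 4/37 ≈ 0.10811)
b = -63/37 (b = -(5 + 4/37)/3 = -1/3*189/37 = -63/37 ≈ -1.7027)
M = 875 (M = 5*(27 - 1*(-148)) = 5*(27 + 148) = 5*175 = 875)
Y(l, R) = -875 (Y(l, R) = -1*875 = -875)
1/(Y(j, b) - 40910) = 1/(-875 - 40910) = 1/(-41785) = -1/41785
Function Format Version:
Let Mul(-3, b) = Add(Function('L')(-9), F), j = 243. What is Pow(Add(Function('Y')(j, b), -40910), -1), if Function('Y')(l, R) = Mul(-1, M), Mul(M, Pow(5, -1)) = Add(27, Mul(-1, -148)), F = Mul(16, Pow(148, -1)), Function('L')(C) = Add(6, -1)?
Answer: Rational(-1, 41785) ≈ -2.3932e-5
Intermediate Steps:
Function('L')(C) = 5
F = Rational(4, 37) (F = Mul(16, Rational(1, 148)) = Rational(4, 37) ≈ 0.10811)
b = Rational(-63, 37) (b = Mul(Rational(-1, 3), Add(5, Rational(4, 37))) = Mul(Rational(-1, 3), Rational(189, 37)) = Rational(-63, 37) ≈ -1.7027)
M = 875 (M = Mul(5, Add(27, Mul(-1, -148))) = Mul(5, Add(27, 148)) = Mul(5, 175) = 875)
Function('Y')(l, R) = -875 (Function('Y')(l, R) = Mul(-1, 875) = -875)
Pow(Add(Function('Y')(j, b), -40910), -1) = Pow(Add(-875, -40910), -1) = Pow(-41785, -1) = Rational(-1, 41785)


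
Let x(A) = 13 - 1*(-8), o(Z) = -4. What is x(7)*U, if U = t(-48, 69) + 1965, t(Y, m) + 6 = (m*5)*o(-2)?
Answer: 12159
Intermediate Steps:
x(A) = 21 (x(A) = 13 + 8 = 21)
t(Y, m) = -6 - 20*m (t(Y, m) = -6 + (m*5)*(-4) = -6 + (5*m)*(-4) = -6 - 20*m)
U = 579 (U = (-6 - 20*69) + 1965 = (-6 - 1380) + 1965 = -1386 + 1965 = 579)
x(7)*U = 21*579 = 12159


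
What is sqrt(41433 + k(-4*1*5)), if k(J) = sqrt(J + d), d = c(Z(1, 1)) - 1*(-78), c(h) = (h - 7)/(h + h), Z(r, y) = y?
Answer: sqrt(41433 + sqrt(55)) ≈ 203.57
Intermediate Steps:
c(h) = (-7 + h)/(2*h) (c(h) = (-7 + h)/((2*h)) = (-7 + h)*(1/(2*h)) = (-7 + h)/(2*h))
d = 75 (d = (1/2)*(-7 + 1)/1 - 1*(-78) = (1/2)*1*(-6) + 78 = -3 + 78 = 75)
k(J) = sqrt(75 + J) (k(J) = sqrt(J + 75) = sqrt(75 + J))
sqrt(41433 + k(-4*1*5)) = sqrt(41433 + sqrt(75 - 4*1*5)) = sqrt(41433 + sqrt(75 - 4*5)) = sqrt(41433 + sqrt(75 - 20)) = sqrt(41433 + sqrt(55))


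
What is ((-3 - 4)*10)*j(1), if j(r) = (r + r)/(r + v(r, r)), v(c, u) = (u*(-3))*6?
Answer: 140/17 ≈ 8.2353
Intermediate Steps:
v(c, u) = -18*u (v(c, u) = -3*u*6 = -18*u)
j(r) = -2/17 (j(r) = (r + r)/(r - 18*r) = (2*r)/((-17*r)) = (2*r)*(-1/(17*r)) = -2/17)
((-3 - 4)*10)*j(1) = ((-3 - 4)*10)*(-2/17) = -7*10*(-2/17) = -70*(-2/17) = 140/17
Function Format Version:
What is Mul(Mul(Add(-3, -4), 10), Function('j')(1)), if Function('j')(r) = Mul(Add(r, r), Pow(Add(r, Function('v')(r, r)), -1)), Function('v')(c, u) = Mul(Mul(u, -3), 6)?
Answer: Rational(140, 17) ≈ 8.2353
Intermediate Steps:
Function('v')(c, u) = Mul(-18, u) (Function('v')(c, u) = Mul(Mul(-3, u), 6) = Mul(-18, u))
Function('j')(r) = Rational(-2, 17) (Function('j')(r) = Mul(Add(r, r), Pow(Add(r, Mul(-18, r)), -1)) = Mul(Mul(2, r), Pow(Mul(-17, r), -1)) = Mul(Mul(2, r), Mul(Rational(-1, 17), Pow(r, -1))) = Rational(-2, 17))
Mul(Mul(Add(-3, -4), 10), Function('j')(1)) = Mul(Mul(Add(-3, -4), 10), Rational(-2, 17)) = Mul(Mul(-7, 10), Rational(-2, 17)) = Mul(-70, Rational(-2, 17)) = Rational(140, 17)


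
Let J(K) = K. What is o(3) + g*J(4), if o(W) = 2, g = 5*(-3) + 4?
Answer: -42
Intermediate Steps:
g = -11 (g = -15 + 4 = -11)
o(3) + g*J(4) = 2 - 11*4 = 2 - 44 = -42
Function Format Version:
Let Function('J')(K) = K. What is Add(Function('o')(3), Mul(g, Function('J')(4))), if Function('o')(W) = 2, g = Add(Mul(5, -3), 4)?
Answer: -42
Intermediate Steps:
g = -11 (g = Add(-15, 4) = -11)
Add(Function('o')(3), Mul(g, Function('J')(4))) = Add(2, Mul(-11, 4)) = Add(2, -44) = -42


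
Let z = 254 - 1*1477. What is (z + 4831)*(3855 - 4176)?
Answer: -1158168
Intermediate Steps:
z = -1223 (z = 254 - 1477 = -1223)
(z + 4831)*(3855 - 4176) = (-1223 + 4831)*(3855 - 4176) = 3608*(-321) = -1158168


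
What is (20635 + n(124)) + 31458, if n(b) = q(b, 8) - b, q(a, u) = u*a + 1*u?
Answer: 52969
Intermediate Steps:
q(a, u) = u + a*u (q(a, u) = a*u + u = u + a*u)
n(b) = 8 + 7*b (n(b) = 8*(1 + b) - b = (8 + 8*b) - b = 8 + 7*b)
(20635 + n(124)) + 31458 = (20635 + (8 + 7*124)) + 31458 = (20635 + (8 + 868)) + 31458 = (20635 + 876) + 31458 = 21511 + 31458 = 52969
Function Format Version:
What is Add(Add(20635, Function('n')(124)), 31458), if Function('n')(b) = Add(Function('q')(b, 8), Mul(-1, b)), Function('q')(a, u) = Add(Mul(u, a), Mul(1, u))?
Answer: 52969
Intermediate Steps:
Function('q')(a, u) = Add(u, Mul(a, u)) (Function('q')(a, u) = Add(Mul(a, u), u) = Add(u, Mul(a, u)))
Function('n')(b) = Add(8, Mul(7, b)) (Function('n')(b) = Add(Mul(8, Add(1, b)), Mul(-1, b)) = Add(Add(8, Mul(8, b)), Mul(-1, b)) = Add(8, Mul(7, b)))
Add(Add(20635, Function('n')(124)), 31458) = Add(Add(20635, Add(8, Mul(7, 124))), 31458) = Add(Add(20635, Add(8, 868)), 31458) = Add(Add(20635, 876), 31458) = Add(21511, 31458) = 52969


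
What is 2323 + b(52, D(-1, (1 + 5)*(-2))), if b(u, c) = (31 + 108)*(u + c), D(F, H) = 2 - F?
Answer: 9968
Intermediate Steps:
b(u, c) = 139*c + 139*u (b(u, c) = 139*(c + u) = 139*c + 139*u)
2323 + b(52, D(-1, (1 + 5)*(-2))) = 2323 + (139*(2 - 1*(-1)) + 139*52) = 2323 + (139*(2 + 1) + 7228) = 2323 + (139*3 + 7228) = 2323 + (417 + 7228) = 2323 + 7645 = 9968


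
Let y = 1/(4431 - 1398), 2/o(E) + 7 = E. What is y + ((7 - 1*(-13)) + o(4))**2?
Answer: 1133669/3033 ≈ 373.78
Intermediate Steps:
o(E) = 2/(-7 + E)
y = 1/3033 ≈ 0.00032971
y + ((7 - 1*(-13)) + o(4))**2 = 1/3033 + ((7 - 1*(-13)) + 2/(-7 + 4))**2 = 1/3033 + ((7 + 13) + 2/(-3))**2 = 1/3033 + (20 + 2*(-1/3))**2 = 1/3033 + (20 - 2/3)**2 = 1/3033 + (58/3)**2 = 1/3033 + 3364/9 = 1133669/3033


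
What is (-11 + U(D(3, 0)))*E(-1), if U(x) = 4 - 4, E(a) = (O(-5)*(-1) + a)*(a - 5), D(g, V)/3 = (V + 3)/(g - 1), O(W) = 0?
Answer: -66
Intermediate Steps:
D(g, V) = 3*(3 + V)/(-1 + g) (D(g, V) = 3*((V + 3)/(g - 1)) = 3*((3 + V)/(-1 + g)) = 3*(3 + V)/(-1 + g))
E(a) = a*(-5 + a) (E(a) = (0*(-1) + a)*(a - 5) = (0 + a)*(-5 + a) = a*(-5 + a))
U(x) = 0
(-11 + U(D(3, 0)))*E(-1) = (-11 + 0)*(-(-5 - 1)) = -(-11)*(-6) = -11*6 = -66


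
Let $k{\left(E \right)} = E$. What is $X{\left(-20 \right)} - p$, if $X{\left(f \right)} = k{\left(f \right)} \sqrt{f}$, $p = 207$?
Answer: $-207 - 40 i \sqrt{5} \approx -207.0 - 89.443 i$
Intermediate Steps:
$X{\left(f \right)} = f^{\frac{3}{2}}$ ($X{\left(f \right)} = f \sqrt{f} = f^{\frac{3}{2}}$)
$X{\left(-20 \right)} - p = \left(-20\right)^{\frac{3}{2}} - 207 = - 40 i \sqrt{5} - 207 = -207 - 40 i \sqrt{5}$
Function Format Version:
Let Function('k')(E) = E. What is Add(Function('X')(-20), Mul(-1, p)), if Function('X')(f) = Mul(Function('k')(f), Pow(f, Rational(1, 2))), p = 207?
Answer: Add(-207, Mul(-40, I, Pow(5, Rational(1, 2)))) ≈ Add(-207.00, Mul(-89.443, I))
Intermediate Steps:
Function('X')(f) = Pow(f, Rational(3, 2)) (Function('X')(f) = Mul(f, Pow(f, Rational(1, 2))) = Pow(f, Rational(3, 2)))
Add(Function('X')(-20), Mul(-1, p)) = Add(Pow(-20, Rational(3, 2)), Mul(-1, 207)) = Add(Mul(-40, I, Pow(5, Rational(1, 2))), -207) = Add(-207, Mul(-40, I, Pow(5, Rational(1, 2))))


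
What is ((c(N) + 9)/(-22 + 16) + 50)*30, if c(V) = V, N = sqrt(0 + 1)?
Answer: 1450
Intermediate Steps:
N = 1 (N = sqrt(1) = 1)
((c(N) + 9)/(-22 + 16) + 50)*30 = ((1 + 9)/(-22 + 16) + 50)*30 = (10/(-6) + 50)*30 = (10*(-1/6) + 50)*30 = (-5/3 + 50)*30 = (145/3)*30 = 1450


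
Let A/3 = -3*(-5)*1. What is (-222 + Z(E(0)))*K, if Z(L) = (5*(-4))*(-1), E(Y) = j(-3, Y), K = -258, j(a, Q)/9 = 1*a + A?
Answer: 52116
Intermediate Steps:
A = 45 (A = 3*(-3*(-5)*1) = 3*(15*1) = 3*15 = 45)
j(a, Q) = 405 + 9*a (j(a, Q) = 9*(1*a + 45) = 9*(a + 45) = 9*(45 + a) = 405 + 9*a)
E(Y) = 378 (E(Y) = 405 + 9*(-3) = 405 - 27 = 378)
Z(L) = 20 (Z(L) = -20*(-1) = 20)
(-222 + Z(E(0)))*K = (-222 + 20)*(-258) = -202*(-258) = 52116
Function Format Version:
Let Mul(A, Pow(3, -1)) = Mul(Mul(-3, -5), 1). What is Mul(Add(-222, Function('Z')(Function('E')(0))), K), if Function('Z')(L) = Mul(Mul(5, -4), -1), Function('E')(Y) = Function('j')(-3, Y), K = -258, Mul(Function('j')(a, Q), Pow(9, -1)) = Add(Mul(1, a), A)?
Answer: 52116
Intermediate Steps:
A = 45 (A = Mul(3, Mul(Mul(-3, -5), 1)) = Mul(3, Mul(15, 1)) = Mul(3, 15) = 45)
Function('j')(a, Q) = Add(405, Mul(9, a)) (Function('j')(a, Q) = Mul(9, Add(Mul(1, a), 45)) = Mul(9, Add(a, 45)) = Mul(9, Add(45, a)) = Add(405, Mul(9, a)))
Function('E')(Y) = 378 (Function('E')(Y) = Add(405, Mul(9, -3)) = Add(405, -27) = 378)
Function('Z')(L) = 20 (Function('Z')(L) = Mul(-20, -1) = 20)
Mul(Add(-222, Function('Z')(Function('E')(0))), K) = Mul(Add(-222, 20), -258) = Mul(-202, -258) = 52116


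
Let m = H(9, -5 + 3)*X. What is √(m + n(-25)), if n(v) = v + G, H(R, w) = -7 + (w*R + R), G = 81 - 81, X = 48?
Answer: I*√793 ≈ 28.16*I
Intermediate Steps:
G = 0
H(R, w) = -7 + R + R*w (H(R, w) = -7 + (R*w + R) = -7 + (R + R*w) = -7 + R + R*w)
m = -768 (m = (-7 + 9 + 9*(-5 + 3))*48 = (-7 + 9 + 9*(-2))*48 = (-7 + 9 - 18)*48 = -16*48 = -768)
n(v) = v (n(v) = v + 0 = v)
√(m + n(-25)) = √(-768 - 25) = √(-793) = I*√793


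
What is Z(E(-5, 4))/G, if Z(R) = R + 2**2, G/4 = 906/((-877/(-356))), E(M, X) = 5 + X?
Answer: 11401/1290144 ≈ 0.0088370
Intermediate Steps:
G = 1290144/877 (G = 4*(906/((-877/(-356)))) = 4*(906/((-877*(-1/356)))) = 4*(906/(877/356)) = 4*(906*(356/877)) = 4*(322536/877) = 1290144/877 ≈ 1471.1)
Z(R) = 4 + R (Z(R) = R + 4 = 4 + R)
Z(E(-5, 4))/G = (4 + (5 + 4))/(1290144/877) = (4 + 9)*(877/1290144) = 13*(877/1290144) = 11401/1290144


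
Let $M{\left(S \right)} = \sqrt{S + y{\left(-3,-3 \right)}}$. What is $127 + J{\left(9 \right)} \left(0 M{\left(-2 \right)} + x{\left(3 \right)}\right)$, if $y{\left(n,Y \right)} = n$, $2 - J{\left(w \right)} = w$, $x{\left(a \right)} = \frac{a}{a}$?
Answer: $120$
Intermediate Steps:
$x{\left(a \right)} = 1$
$J{\left(w \right)} = 2 - w$
$M{\left(S \right)} = \sqrt{-3 + S}$ ($M{\left(S \right)} = \sqrt{S - 3} = \sqrt{-3 + S}$)
$127 + J{\left(9 \right)} \left(0 M{\left(-2 \right)} + x{\left(3 \right)}\right) = 127 + \left(2 - 9\right) \left(0 \sqrt{-3 - 2} + 1\right) = 127 + \left(2 - 9\right) \left(0 \sqrt{-5} + 1\right) = 127 - 7 \left(0 i \sqrt{5} + 1\right) = 127 - 7 \left(0 + 1\right) = 127 - 7 = 120$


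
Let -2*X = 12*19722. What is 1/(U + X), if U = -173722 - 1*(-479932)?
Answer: 1/187878 ≈ 5.3226e-6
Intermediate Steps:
X = -118332 (X = -6*19722 = -1/2*236664 = -118332)
U = 306210 (U = -173722 + 479932 = 306210)
1/(U + X) = 1/(306210 - 118332) = 1/187878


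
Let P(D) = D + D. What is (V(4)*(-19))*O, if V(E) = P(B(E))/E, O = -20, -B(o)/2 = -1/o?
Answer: 95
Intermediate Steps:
B(o) = 2/o (B(o) = -(-2)/o = 2/o)
P(D) = 2*D
V(E) = 4/E**2 (V(E) = (2*(2/E))/E = (4/E)/E = 4/E**2)
(V(4)*(-19))*O = ((4/4**2)*(-19))*(-20) = ((4*(1/16))*(-19))*(-20) = ((1/4)*(-19))*(-20) = -19/4*(-20) = 95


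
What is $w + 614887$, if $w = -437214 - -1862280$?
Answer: $2039953$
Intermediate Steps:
$w = 1425066$ ($w = -437214 + 1862280 = 1425066$)
$w + 614887 = 1425066 + 614887 = 2039953$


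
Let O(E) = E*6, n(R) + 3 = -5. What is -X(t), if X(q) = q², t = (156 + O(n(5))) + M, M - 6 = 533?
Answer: -418609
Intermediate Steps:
M = 539 (M = 6 + 533 = 539)
n(R) = -8 (n(R) = -3 - 5 = -8)
O(E) = 6*E
t = 647 (t = (156 + 6*(-8)) + 539 = (156 - 48) + 539 = 108 + 539 = 647)
-X(t) = -1*647² = -1*418609 = -418609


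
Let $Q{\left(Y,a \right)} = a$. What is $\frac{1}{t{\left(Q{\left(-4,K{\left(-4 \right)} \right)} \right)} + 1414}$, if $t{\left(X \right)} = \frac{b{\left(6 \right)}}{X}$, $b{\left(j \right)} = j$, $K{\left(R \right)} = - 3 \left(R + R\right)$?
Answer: $\frac{4}{5657} \approx 0.00070709$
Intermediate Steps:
$K{\left(R \right)} = - 6 R$ ($K{\left(R \right)} = - 3 \cdot 2 R = - 6 R$)
$t{\left(X \right)} = \frac{6}{X}$
$\frac{1}{t{\left(Q{\left(-4,K{\left(-4 \right)} \right)} \right)} + 1414} = \frac{1}{\frac{6}{\left(-6\right) \left(-4\right)} + 1414} = \frac{1}{\frac{6}{24} + 1414} = \frac{1}{6 \cdot \frac{1}{24} + 1414} = \frac{1}{\frac{1}{4} + 1414} = \frac{1}{\frac{5657}{4}} = \frac{4}{5657}$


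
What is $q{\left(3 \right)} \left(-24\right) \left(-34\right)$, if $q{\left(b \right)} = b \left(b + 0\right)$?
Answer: $7344$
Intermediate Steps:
$q{\left(b \right)} = b^{2}$ ($q{\left(b \right)} = b b = b^{2}$)
$q{\left(3 \right)} \left(-24\right) \left(-34\right) = 3^{2} \left(-24\right) \left(-34\right) = 9 \left(-24\right) \left(-34\right) = \left(-216\right) \left(-34\right) = 7344$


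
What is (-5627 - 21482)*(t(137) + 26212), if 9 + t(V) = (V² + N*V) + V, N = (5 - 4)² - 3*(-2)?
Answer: -1248857412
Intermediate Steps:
N = 7 (N = 1² + 6 = 1 + 6 = 7)
t(V) = -9 + V² + 8*V (t(V) = -9 + ((V² + 7*V) + V) = -9 + (V² + 8*V) = -9 + V² + 8*V)
(-5627 - 21482)*(t(137) + 26212) = (-5627 - 21482)*((-9 + 137² + 8*137) + 26212) = -27109*((-9 + 18769 + 1096) + 26212) = -27109*(19856 + 26212) = -27109*46068 = -1248857412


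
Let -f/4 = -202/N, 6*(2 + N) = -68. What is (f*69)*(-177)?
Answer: 3700539/5 ≈ 7.4011e+5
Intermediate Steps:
N = -40/3 (N = -2 + (⅙)*(-68) = -2 - 34/3 = -40/3 ≈ -13.333)
f = -303/5 (f = -(-808)/(-40/3) = -(-808)*(-3)/40 = -4*303/20 = -303/5 ≈ -60.600)
(f*69)*(-177) = -303/5*69*(-177) = -20907/5*(-177) = 3700539/5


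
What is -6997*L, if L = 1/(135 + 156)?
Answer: -6997/291 ≈ -24.045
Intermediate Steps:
L = 1/291 ≈ 0.0034364
-6997*L = -6997*1/291 = -6997/291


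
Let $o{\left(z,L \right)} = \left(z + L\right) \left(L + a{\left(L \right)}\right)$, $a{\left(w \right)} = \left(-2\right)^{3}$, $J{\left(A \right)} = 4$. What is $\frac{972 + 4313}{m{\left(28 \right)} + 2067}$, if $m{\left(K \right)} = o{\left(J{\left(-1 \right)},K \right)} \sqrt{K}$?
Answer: $- \frac{10924095}{7196311} + \frac{6764800 \sqrt{7}}{7196311} \approx 0.96909$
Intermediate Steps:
$a{\left(w \right)} = -8$
$o{\left(z,L \right)} = \left(-8 + L\right) \left(L + z\right)$ ($o{\left(z,L \right)} = \left(z + L\right) \left(L - 8\right) = \left(L + z\right) \left(-8 + L\right) = \left(-8 + L\right) \left(L + z\right)$)
$m{\left(K \right)} = \sqrt{K} \left(-32 + K^{2} - 4 K\right)$ ($m{\left(K \right)} = \left(K^{2} - 8 K - 32 + K 4\right) \sqrt{K} = \left(K^{2} - 8 K - 32 + 4 K\right) \sqrt{K} = \left(-32 + K^{2} - 4 K\right) \sqrt{K} = \sqrt{K} \left(-32 + K^{2} - 4 K\right)$)
$\frac{972 + 4313}{m{\left(28 \right)} + 2067} = \frac{972 + 4313}{\sqrt{28} \left(-32 + 28^{2} - 112\right) + 2067} = \frac{5285}{2 \sqrt{7} \left(-32 + 784 - 112\right) + 2067} = \frac{5285}{2 \sqrt{7} \cdot 640 + 2067} = \frac{5285}{1280 \sqrt{7} + 2067} = \frac{5285}{2067 + 1280 \sqrt{7}}$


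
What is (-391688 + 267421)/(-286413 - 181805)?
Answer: 124267/468218 ≈ 0.26540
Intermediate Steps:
(-391688 + 267421)/(-286413 - 181805) = -124267/(-468218) = -124267*(-1/468218) = 124267/468218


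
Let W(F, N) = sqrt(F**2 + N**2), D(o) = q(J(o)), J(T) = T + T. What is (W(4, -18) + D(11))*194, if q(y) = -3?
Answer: -582 + 388*sqrt(85) ≈ 2995.2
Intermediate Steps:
J(T) = 2*T
D(o) = -3
(W(4, -18) + D(11))*194 = (sqrt(4**2 + (-18)**2) - 3)*194 = (sqrt(16 + 324) - 3)*194 = (sqrt(340) - 3)*194 = (2*sqrt(85) - 3)*194 = (-3 + 2*sqrt(85))*194 = -582 + 388*sqrt(85)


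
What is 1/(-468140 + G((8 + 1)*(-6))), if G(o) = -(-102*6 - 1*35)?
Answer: -1/467493 ≈ -2.1391e-6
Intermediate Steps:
G(o) = 647 (G(o) = -(-612 - 35) = -1*(-647) = 647)
1/(-468140 + G((8 + 1)*(-6))) = 1/(-468140 + 647) = 1/(-467493) = -1/467493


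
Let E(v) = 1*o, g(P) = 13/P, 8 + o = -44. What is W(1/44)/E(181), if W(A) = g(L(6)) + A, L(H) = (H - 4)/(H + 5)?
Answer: -3147/2288 ≈ -1.3754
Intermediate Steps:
o = -52 (o = -8 - 44 = -52)
L(H) = (-4 + H)/(5 + H)
E(v) = -52 (E(v) = 1*(-52) = -52)
W(A) = 143/2 + A (W(A) = 13/(((-4 + 6)/(5 + 6))) + A = 13/((2/11)) + A = 13/(((1/11)*2)) + A = 13/(2/11) + A = 13*(11/2) + A = 143/2 + A)
W(1/44)/E(181) = (143/2 + 1/44)/(-52) = (143/2 + 1/44)*(-1/52) = (3147/44)*(-1/52) = -3147/2288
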